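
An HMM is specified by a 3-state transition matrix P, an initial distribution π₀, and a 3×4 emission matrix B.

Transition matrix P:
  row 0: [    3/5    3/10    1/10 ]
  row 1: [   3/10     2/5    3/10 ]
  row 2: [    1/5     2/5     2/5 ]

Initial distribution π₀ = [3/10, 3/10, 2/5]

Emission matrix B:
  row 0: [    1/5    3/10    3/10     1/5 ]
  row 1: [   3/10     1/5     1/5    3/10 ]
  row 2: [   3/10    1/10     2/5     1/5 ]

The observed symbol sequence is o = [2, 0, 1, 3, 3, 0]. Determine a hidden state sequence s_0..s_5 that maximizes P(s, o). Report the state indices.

path = [0, 0, 0, 0, 0, 0]

t=0: δ = [9.000e-02, 6.000e-02, 1.600e-01]  (obs o_0=2)
t=1: δ = [1.080e-02, 1.920e-02, 1.920e-02]  ψ = [0, 2, 2]  (obs o_1=0)
t=2: δ = [1.944e-03, 1.536e-03, 7.680e-04]  ψ = [0, 1, 2]  (obs o_2=1)
t=3: δ = [2.333e-04, 1.843e-04, 9.216e-05]  ψ = [0, 1, 1]  (obs o_3=3)
t=4: δ = [2.799e-05, 2.212e-05, 1.106e-05]  ψ = [0, 1, 1]  (obs o_4=3)
t=5: δ = [3.359e-06, 2.654e-06, 1.991e-06]  ψ = [0, 1, 1]  (obs o_5=0)
backtrack: best end state = 0; path = [0, 0, 0, 0, 0, 0]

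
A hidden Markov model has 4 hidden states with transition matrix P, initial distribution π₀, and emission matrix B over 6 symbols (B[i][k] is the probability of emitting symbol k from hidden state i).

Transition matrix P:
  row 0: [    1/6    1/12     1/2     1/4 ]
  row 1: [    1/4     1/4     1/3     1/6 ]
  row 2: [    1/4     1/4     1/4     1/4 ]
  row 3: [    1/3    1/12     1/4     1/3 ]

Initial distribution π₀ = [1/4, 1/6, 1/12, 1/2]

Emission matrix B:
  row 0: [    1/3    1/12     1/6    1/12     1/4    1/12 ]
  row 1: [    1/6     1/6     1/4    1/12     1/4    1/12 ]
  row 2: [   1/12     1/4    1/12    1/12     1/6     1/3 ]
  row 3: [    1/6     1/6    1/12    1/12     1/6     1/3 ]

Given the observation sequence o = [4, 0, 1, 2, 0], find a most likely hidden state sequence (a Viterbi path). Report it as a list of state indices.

t=0: δ = [6.250e-02, 4.167e-02, 1.389e-02, 8.333e-02]  (obs o_0=4)
t=1: δ = [9.259e-03, 1.736e-03, 2.604e-03, 4.630e-03]  ψ = [3, 1, 0, 3]  (obs o_1=0)
t=2: δ = [1.286e-04, 1.286e-04, 1.157e-03, 3.858e-04]  ψ = [0, 0, 0, 0]  (obs o_2=1)
t=3: δ = [4.823e-05, 7.234e-05, 2.411e-05, 2.411e-05]  ψ = [2, 2, 2, 2]  (obs o_3=2)
t=4: δ = [6.028e-06, 3.014e-06, 2.009e-06, 2.009e-06]  ψ = [1, 1, 0, 0]  (obs o_4=0)
backtrack: best end state = 0; path = [3, 0, 2, 1, 0]

path = [3, 0, 2, 1, 0]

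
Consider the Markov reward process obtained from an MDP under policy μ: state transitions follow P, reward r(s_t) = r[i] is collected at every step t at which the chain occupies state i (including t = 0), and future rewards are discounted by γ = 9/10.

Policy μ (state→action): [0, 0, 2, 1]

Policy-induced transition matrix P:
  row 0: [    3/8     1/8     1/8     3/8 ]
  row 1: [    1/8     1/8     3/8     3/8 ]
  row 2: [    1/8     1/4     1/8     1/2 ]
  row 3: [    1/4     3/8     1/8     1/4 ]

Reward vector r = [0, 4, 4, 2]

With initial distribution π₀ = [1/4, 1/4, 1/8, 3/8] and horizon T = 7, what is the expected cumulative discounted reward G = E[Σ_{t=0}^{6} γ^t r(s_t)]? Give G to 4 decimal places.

t=0: π = [0.2500, 0.2500, 0.1250, 0.3750], E[r] = 2.2500, γ^t·E[r] = 2.250000, running G = 2.250000
t=1: π = [0.2344, 0.2344, 0.1875, 0.3438], E[r] = 2.3750, γ^t·E[r] = 2.137500, running G = 4.387500
t=2: π = [0.2266, 0.2344, 0.1836, 0.3555], E[r] = 2.3828, γ^t·E[r] = 1.930078, running G = 6.317578
t=3: π = [0.2261, 0.2368, 0.1836, 0.3535], E[r] = 2.3887, γ^t·E[r] = 1.741342, running G = 8.058920
t=4: π = [0.2257, 0.2363, 0.1842, 0.3538], E[r] = 2.3896, γ^t·E[r] = 1.567848, running G = 9.626768
t=5: π = [0.2256, 0.2365, 0.1841, 0.3538], E[r] = 2.3898, γ^t·E[r] = 1.411154, running G = 11.037922
t=6: π = [0.2256, 0.2365, 0.1841, 0.3538], E[r] = 2.3899, γ^t·E[r] = 1.270081, running G = 12.308003

G = 12.3080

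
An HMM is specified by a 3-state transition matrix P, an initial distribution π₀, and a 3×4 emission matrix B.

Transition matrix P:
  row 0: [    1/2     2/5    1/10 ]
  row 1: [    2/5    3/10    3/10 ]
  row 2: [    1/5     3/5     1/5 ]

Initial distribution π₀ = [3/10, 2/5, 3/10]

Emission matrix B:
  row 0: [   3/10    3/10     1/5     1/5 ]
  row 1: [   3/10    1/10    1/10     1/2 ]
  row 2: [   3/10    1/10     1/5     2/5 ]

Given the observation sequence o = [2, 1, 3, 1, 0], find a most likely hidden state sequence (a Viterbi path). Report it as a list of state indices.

path = [0, 0, 1, 0, 0]

t=0: δ = [6.000e-02, 4.000e-02, 6.000e-02]  (obs o_0=2)
t=1: δ = [9.000e-03, 3.600e-03, 1.200e-03]  ψ = [0, 2, 1]  (obs o_1=1)
t=2: δ = [9.000e-04, 1.800e-03, 4.320e-04]  ψ = [0, 0, 1]  (obs o_2=3)
t=3: δ = [2.160e-04, 5.400e-05, 5.400e-05]  ψ = [1, 1, 1]  (obs o_3=1)
t=4: δ = [3.240e-05, 2.592e-05, 6.480e-06]  ψ = [0, 0, 0]  (obs o_4=0)
backtrack: best end state = 0; path = [0, 0, 1, 0, 0]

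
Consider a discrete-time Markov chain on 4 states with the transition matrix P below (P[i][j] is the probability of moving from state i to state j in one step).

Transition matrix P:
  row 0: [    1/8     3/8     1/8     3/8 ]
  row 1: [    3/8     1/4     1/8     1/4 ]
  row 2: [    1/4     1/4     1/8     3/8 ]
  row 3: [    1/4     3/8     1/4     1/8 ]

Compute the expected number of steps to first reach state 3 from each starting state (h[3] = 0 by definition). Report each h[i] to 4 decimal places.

h = [2.9845, 3.3161, 2.9430, 0.0000]

First-step conditioning: h[3] = 0; for i ≠ 3, h[i] = 1 + Σ_k P[i][k]·h[k].
  h[0] = 1 + 1/8·h[0] + 3/8·h[1] + 1/8·h[2]
  h[1] = 1 + 3/8·h[0] + 1/4·h[1] + 1/8·h[2]
  h[2] = 1 + 1/4·h[0] + 1/4·h[1] + 1/8·h[2]
Solving the 3×3 linear system over states ≠ 3 gives exactly h = [576/193, 640/193, 568/193, 0] (h[3] = 0 is the target).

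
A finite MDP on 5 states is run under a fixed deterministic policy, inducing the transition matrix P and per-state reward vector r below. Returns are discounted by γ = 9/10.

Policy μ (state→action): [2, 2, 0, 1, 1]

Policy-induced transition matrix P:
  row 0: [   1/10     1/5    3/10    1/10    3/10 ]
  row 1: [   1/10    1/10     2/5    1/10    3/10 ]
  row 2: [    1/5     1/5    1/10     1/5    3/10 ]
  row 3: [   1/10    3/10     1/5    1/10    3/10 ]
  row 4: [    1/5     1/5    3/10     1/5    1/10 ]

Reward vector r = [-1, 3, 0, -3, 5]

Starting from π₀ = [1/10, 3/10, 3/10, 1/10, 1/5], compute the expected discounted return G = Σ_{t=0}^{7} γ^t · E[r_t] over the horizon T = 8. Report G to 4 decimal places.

t=0: π = [0.1000, 0.3000, 0.3000, 0.1000, 0.2000], E[r] = 1.5000, γ^t·E[r] = 1.500000, running G = 1.500000
t=1: π = [0.1500, 0.1800, 0.2600, 0.1500, 0.2600], E[r] = 1.2400, γ^t·E[r] = 1.116000, running G = 2.616000
t=2: π = [0.1520, 0.1970, 0.2510, 0.1520, 0.2480], E[r] = 1.2230, γ^t·E[r] = 0.990630, running G = 3.606630
t=3: π = [0.1499, 0.1955, 0.2543, 0.1499, 0.2504], E[r] = 1.2389, γ^t·E[r] = 0.903158, running G = 4.509788
t=4: π = [0.1505, 0.1954, 0.2537, 0.1505, 0.2499], E[r] = 1.2340, γ^t·E[r] = 0.809654, running G = 5.319442
t=5: π = [0.1504, 0.1955, 0.2538, 0.1504, 0.2500], E[r] = 1.2351, γ^t·E[r] = 0.729338, running G = 6.048780
t=6: π = [0.1504, 0.1955, 0.2538, 0.1504, 0.2500], E[r] = 1.2349, γ^t·E[r] = 0.656294, running G = 6.705074
t=7: π = [0.1504, 0.1955, 0.2538, 0.1504, 0.2500], E[r] = 1.2350, γ^t·E[r] = 0.590681, running G = 7.295755

G = 7.2958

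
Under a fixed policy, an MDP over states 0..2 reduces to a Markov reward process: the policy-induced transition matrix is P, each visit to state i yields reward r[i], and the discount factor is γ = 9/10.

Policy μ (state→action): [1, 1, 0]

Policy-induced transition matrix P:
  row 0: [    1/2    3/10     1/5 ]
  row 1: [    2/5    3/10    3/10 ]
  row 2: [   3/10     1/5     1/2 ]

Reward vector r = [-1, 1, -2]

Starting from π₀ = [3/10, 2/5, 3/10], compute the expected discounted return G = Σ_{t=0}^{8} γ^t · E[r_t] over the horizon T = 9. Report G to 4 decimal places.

t=0: π = [0.3000, 0.4000, 0.3000], E[r] = -0.5000, γ^t·E[r] = -0.500000, running G = -0.500000
t=1: π = [0.4000, 0.2700, 0.3300], E[r] = -0.7900, γ^t·E[r] = -0.711000, running G = -1.211000
t=2: π = [0.4070, 0.2670, 0.3260], E[r] = -0.7920, γ^t·E[r] = -0.641520, running G = -1.852520
t=3: π = [0.4081, 0.2674, 0.3245], E[r] = -0.7897, γ^t·E[r] = -0.575691, running G = -2.428211
t=4: π = [0.4084, 0.2676, 0.3241], E[r] = -0.7890, γ^t·E[r] = -0.517656, running G = -2.945868
t=5: π = [0.4084, 0.2676, 0.3240], E[r] = -0.7888, γ^t·E[r] = -0.465779, running G = -3.411646
t=6: π = [0.4084, 0.2676, 0.3240], E[r] = -0.7888, γ^t·E[r] = -0.419174, running G = -3.830820
t=7: π = [0.4084, 0.2676, 0.3239], E[r] = -0.7887, γ^t·E[r] = -0.377250, running G = -4.208071
t=8: π = [0.4085, 0.2676, 0.3239], E[r] = -0.7887, γ^t·E[r] = -0.339524, running G = -4.547595

G = -4.5476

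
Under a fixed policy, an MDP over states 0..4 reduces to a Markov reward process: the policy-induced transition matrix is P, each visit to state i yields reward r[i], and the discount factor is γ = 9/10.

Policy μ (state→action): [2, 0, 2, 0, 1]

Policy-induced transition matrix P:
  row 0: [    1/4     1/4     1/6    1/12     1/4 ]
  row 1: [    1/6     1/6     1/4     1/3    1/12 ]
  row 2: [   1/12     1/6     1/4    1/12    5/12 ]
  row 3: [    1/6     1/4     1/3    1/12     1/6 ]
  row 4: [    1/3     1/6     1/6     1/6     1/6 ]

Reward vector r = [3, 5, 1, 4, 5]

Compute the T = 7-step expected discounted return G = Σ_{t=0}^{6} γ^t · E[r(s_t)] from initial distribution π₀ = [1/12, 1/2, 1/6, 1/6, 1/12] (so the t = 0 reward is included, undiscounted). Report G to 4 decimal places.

G = 18.8131

t=0: π = [0.0833, 0.5000, 0.1667, 0.1667, 0.0833], E[r] = 4.0000, γ^t·E[r] = 4.000000, running G = 4.000000
t=1: π = [0.1736, 0.1875, 0.2500, 0.2153, 0.1736], E[r] = 3.4375, γ^t·E[r] = 3.093750, running G = 7.093750
t=2: π = [0.1892, 0.1991, 0.2390, 0.1447, 0.2280], E[r] = 3.5208, γ^t·E[r] = 2.851875, running G = 9.945625
t=3: π = [0.2005, 0.1945, 0.2273, 0.1521, 0.2256], E[r] = 3.5377, γ^t·E[r] = 2.578992, running G = 12.524617
t=4: π = [0.2020, 0.1961, 0.2272, 0.1508, 0.2240], E[r] = 3.5365, γ^t·E[r] = 2.320305, running G = 14.844922
t=5: π = [0.2019, 0.1961, 0.2271, 0.1510, 0.2240], E[r] = 3.5369, γ^t·E[r] = 2.088525, running G = 16.933447
t=6: π = [0.2019, 0.1961, 0.2271, 0.1510, 0.2239], E[r] = 3.5368, γ^t·E[r] = 1.879606, running G = 18.813053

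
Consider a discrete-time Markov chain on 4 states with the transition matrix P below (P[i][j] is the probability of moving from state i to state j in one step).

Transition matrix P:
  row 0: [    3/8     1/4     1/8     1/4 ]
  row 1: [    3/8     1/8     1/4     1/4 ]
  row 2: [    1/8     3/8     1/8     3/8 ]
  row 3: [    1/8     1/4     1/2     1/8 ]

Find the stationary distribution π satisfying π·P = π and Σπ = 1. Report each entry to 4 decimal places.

π = [0.2500, 0.2500, 0.2500, 0.2500]

Balance equations π_j = Σ_i π_i·P[i][j]:
  π_0 = 3/8·π_0 + 3/8·π_1 + 1/8·π_2 + 1/8·π_3
  π_1 = 1/4·π_0 + 1/8·π_1 + 3/8·π_2 + 1/4·π_3
  π_2 = 1/8·π_0 + 1/4·π_1 + 1/8·π_2 + 1/2·π_3
  normalize: π_0 + π_1 + π_2 + π_3 = 1
Solving the linear system gives exactly π = [1/4, 1/4, 1/4, 1/4].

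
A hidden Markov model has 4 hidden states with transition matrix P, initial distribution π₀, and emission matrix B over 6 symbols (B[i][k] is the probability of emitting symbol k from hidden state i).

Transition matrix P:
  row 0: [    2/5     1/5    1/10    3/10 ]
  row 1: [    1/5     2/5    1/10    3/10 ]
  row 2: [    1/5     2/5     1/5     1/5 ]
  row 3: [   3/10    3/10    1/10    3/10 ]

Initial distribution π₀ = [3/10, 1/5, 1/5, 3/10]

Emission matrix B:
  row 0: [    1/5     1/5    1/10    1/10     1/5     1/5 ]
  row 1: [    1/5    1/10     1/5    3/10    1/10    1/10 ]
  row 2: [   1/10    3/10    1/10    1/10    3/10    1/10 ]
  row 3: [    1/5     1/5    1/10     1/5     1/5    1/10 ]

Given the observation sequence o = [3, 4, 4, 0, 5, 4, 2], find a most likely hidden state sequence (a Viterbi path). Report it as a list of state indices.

t=0: δ = [3.000e-02, 6.000e-02, 2.000e-02, 6.000e-02]  (obs o_0=3)
t=1: δ = [3.600e-03, 2.400e-03, 1.800e-03, 3.600e-03]  ψ = [3, 1, 1, 1]  (obs o_1=4)
t=2: δ = [2.880e-04, 1.080e-04, 1.080e-04, 2.160e-04]  ψ = [0, 3, 0, 0]  (obs o_2=4)
t=3: δ = [2.304e-05, 1.296e-05, 2.880e-06, 1.728e-05]  ψ = [0, 3, 0, 0]  (obs o_3=0)
t=4: δ = [1.843e-06, 5.184e-07, 2.304e-07, 6.912e-07]  ψ = [0, 1, 0, 0]  (obs o_4=5)
t=5: δ = [1.475e-07, 3.686e-08, 5.530e-08, 1.106e-07]  ψ = [0, 0, 0, 0]  (obs o_5=4)
t=6: δ = [5.898e-09, 6.636e-09, 1.475e-09, 4.424e-09]  ψ = [0, 3, 0, 0]  (obs o_6=2)
backtrack: best end state = 1; path = [3, 0, 0, 0, 0, 3, 1]

path = [3, 0, 0, 0, 0, 3, 1]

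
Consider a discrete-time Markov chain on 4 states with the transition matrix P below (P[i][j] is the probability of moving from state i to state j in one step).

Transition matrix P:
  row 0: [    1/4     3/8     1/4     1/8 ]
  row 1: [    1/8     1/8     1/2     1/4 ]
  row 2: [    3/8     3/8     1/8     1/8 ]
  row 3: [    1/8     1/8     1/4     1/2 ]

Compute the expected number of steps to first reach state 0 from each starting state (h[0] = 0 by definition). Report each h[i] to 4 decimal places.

h = [0.0000, 4.9231, 4.0000, 5.2308]

First-step conditioning: h[0] = 0; for i ≠ 0, h[i] = 1 + Σ_k P[i][k]·h[k].
  h[1] = 1 + 1/8·h[1] + 1/2·h[2] + 1/4·h[3]
  h[2] = 1 + 3/8·h[1] + 1/8·h[2] + 1/8·h[3]
  h[3] = 1 + 1/8·h[1] + 1/4·h[2] + 1/2·h[3]
Solving the 3×3 linear system over states ≠ 0 gives exactly h = [0, 64/13, 4, 68/13] (h[0] = 0 is the target).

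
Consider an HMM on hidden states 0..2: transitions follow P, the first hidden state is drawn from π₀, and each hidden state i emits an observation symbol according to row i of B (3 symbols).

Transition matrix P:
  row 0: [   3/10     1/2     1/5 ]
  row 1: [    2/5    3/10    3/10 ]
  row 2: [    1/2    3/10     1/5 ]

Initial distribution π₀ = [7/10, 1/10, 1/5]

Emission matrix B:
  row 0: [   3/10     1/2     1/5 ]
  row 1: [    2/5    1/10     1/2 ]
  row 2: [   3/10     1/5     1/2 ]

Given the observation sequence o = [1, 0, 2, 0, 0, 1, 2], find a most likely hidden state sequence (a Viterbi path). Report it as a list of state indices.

path = [0, 1, 2, 0, 1, 0, 1]

t=0: δ = [3.500e-01, 1.000e-02, 4.000e-02]  (obs o_0=1)
t=1: δ = [3.150e-02, 7.000e-02, 2.100e-02]  ψ = [0, 0, 0]  (obs o_1=0)
t=2: δ = [5.600e-03, 1.050e-02, 1.050e-02]  ψ = [1, 1, 1]  (obs o_2=2)
t=3: δ = [1.575e-03, 1.260e-03, 9.450e-04]  ψ = [2, 1, 1]  (obs o_3=0)
t=4: δ = [1.512e-04, 3.150e-04, 1.134e-04]  ψ = [1, 0, 1]  (obs o_4=0)
t=5: δ = [6.300e-05, 9.450e-06, 1.890e-05]  ψ = [1, 1, 1]  (obs o_5=1)
t=6: δ = [3.780e-06, 1.575e-05, 6.300e-06]  ψ = [0, 0, 0]  (obs o_6=2)
backtrack: best end state = 1; path = [0, 1, 2, 0, 1, 0, 1]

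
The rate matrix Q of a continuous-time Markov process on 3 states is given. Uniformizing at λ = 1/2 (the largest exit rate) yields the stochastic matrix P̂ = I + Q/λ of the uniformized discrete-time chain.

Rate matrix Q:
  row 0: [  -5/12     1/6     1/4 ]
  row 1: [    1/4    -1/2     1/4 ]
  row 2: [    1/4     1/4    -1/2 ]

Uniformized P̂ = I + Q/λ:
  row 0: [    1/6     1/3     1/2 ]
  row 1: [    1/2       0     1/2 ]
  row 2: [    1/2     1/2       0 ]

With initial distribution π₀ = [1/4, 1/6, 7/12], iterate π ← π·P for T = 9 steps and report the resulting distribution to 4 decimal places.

π = [0.3750, 0.2921, 0.3328]

t=0: π = [0.2500, 0.1667, 0.5833]
t=1: π = [0.4167, 0.3750, 0.2083]
t=2: π = [0.3611, 0.2431, 0.3958]
t=3: π = [0.3796, 0.3183, 0.3021]
t=4: π = [0.3735, 0.2776, 0.3490]
t=5: π = [0.3755, 0.2990, 0.3255]
t=6: π = [0.3748, 0.2879, 0.3372]
t=7: π = [0.3751, 0.2936, 0.3314]
t=8: π = [0.3750, 0.2907, 0.3343]
t=9: π = [0.3750, 0.2921, 0.3328]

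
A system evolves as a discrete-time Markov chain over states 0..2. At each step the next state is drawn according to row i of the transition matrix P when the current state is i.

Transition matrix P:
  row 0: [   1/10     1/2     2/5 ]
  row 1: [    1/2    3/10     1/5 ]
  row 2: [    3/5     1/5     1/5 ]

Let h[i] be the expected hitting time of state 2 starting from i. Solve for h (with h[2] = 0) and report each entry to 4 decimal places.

h = [3.1579, 3.6842, 0.0000]

First-step conditioning: h[2] = 0; for i ≠ 2, h[i] = 1 + Σ_k P[i][k]·h[k].
  h[0] = 1 + 1/10·h[0] + 1/2·h[1]
  h[1] = 1 + 1/2·h[0] + 3/10·h[1]
Solving the 2×2 linear system over states ≠ 2 gives exactly h = [60/19, 70/19, 0] (h[2] = 0 is the target).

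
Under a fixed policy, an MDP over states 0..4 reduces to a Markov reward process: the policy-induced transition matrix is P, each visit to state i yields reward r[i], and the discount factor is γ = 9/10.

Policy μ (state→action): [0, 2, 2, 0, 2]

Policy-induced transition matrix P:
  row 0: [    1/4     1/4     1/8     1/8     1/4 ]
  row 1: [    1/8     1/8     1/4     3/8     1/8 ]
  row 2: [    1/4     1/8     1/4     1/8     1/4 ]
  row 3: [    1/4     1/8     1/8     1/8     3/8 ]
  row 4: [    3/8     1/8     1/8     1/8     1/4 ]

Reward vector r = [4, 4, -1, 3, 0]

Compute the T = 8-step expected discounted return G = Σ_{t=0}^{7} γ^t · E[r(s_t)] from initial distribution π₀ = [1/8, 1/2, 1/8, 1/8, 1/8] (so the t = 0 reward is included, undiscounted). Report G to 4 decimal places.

t=0: π = [0.1250, 0.5000, 0.1250, 0.1250, 0.1250], E[r] = 2.7500, γ^t·E[r] = 2.750000, running G = 2.750000
t=1: π = [0.2031, 0.1406, 0.2031, 0.2500, 0.2031], E[r] = 1.9219, γ^t·E[r] = 1.729688, running G = 4.479688
t=2: π = [0.2578, 0.1504, 0.1680, 0.1602, 0.2637], E[r] = 1.9453, γ^t·E[r] = 1.575703, running G = 6.055391
t=3: π = [0.2642, 0.1572, 0.1648, 0.1626, 0.2512], E[r] = 2.0085, γ^t·E[r] = 1.464229, running G = 7.519620
t=4: π = [0.2617, 0.1580, 0.1653, 0.1643, 0.2507], E[r] = 2.0067, γ^t·E[r] = 1.316625, running G = 8.836245
t=5: π = [0.2616, 0.1577, 0.1654, 0.1645, 0.2508], E[r] = 2.0053, γ^t·E[r] = 1.184113, running G = 10.020358
t=6: π = [0.2616, 0.1577, 0.1654, 0.1644, 0.2508], E[r] = 2.0052, γ^t·E[r] = 1.065657, running G = 11.086016
t=7: π = [0.2616, 0.1577, 0.1654, 0.1644, 0.2508], E[r] = 2.0053, γ^t·E[r] = 0.959119, running G = 12.045134

G = 12.0451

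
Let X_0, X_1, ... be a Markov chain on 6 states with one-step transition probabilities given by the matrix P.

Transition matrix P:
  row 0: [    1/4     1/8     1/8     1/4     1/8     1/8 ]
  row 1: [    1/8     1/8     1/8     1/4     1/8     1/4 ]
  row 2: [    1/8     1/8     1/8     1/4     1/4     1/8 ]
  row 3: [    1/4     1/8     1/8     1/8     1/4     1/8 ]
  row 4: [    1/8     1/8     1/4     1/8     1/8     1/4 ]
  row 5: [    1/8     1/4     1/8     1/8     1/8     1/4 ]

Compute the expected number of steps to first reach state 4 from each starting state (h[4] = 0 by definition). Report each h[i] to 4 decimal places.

h = [6.0194, 6.0315, 5.2670, 5.3506, 0.0000, 6.1167]

First-step conditioning: h[4] = 0; for i ≠ 4, h[i] = 1 + Σ_k P[i][k]·h[k].
  h[0] = 1 + 1/4·h[0] + 1/8·h[1] + 1/8·h[2] + 1/4·h[3] + 1/8·h[5]
  h[1] = 1 + 1/8·h[0] + 1/8·h[1] + 1/8·h[2] + 1/4·h[3] + 1/4·h[5]
  h[2] = 1 + 1/8·h[0] + 1/8·h[1] + 1/8·h[2] + 1/4·h[3] + 1/8·h[5]
  h[3] = 1 + 1/4·h[0] + 1/8·h[1] + 1/8·h[2] + 1/8·h[3] + 1/8·h[5]
  h[5] = 1 + 1/8·h[0] + 1/4·h[1] + 1/8·h[2] + 1/8·h[3] + 1/4·h[5]
Solving the 5×5 linear system over states ≠ 4 gives exactly h = [31680/5263, 31744/5263, 27720/5263, 28160/5263, 0, 32192/5263] (h[4] = 0 is the target).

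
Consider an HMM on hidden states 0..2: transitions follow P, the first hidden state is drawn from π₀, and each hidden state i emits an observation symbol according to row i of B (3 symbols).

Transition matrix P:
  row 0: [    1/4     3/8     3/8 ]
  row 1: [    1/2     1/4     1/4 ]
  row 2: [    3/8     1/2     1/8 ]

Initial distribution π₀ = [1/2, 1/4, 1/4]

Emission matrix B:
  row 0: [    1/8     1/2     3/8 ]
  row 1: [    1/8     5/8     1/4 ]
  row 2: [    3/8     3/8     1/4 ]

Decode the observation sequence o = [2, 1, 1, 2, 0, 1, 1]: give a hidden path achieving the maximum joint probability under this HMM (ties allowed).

t=0: δ = [1.875e-01, 6.250e-02, 6.250e-02]  (obs o_0=2)
t=1: δ = [2.344e-02, 4.395e-02, 2.637e-02]  ψ = [0, 0, 0]  (obs o_1=1)
t=2: δ = [1.099e-02, 8.240e-03, 4.120e-03]  ψ = [1, 2, 1]  (obs o_2=1)
t=3: δ = [1.545e-03, 1.030e-03, 1.030e-03]  ψ = [1, 0, 0]  (obs o_3=2)
t=4: δ = [6.437e-05, 7.242e-05, 2.173e-04]  ψ = [1, 0, 0]  (obs o_4=0)
t=5: δ = [4.074e-05, 6.789e-05, 1.018e-05]  ψ = [2, 2, 2]  (obs o_5=1)
t=6: δ = [1.697e-05, 1.061e-05, 6.365e-06]  ψ = [1, 1, 1]  (obs o_6=1)
backtrack: best end state = 0; path = [0, 2, 1, 0, 2, 1, 0]

path = [0, 2, 1, 0, 2, 1, 0]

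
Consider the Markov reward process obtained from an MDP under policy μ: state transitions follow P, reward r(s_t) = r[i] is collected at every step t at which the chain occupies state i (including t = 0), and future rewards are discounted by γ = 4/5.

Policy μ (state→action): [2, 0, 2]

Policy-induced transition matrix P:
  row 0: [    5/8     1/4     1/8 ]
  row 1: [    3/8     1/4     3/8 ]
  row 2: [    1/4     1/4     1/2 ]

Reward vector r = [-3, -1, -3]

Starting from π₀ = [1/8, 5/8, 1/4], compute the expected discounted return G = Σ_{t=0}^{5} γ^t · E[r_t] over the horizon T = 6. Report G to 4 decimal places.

t=0: π = [0.1250, 0.6250, 0.2500], E[r] = -1.7500, γ^t·E[r] = -1.750000, running G = -1.750000
t=1: π = [0.3750, 0.2500, 0.3750], E[r] = -2.5000, γ^t·E[r] = -2.000000, running G = -3.750000
t=2: π = [0.4219, 0.2500, 0.3281], E[r] = -2.5000, γ^t·E[r] = -1.600000, running G = -5.350000
t=3: π = [0.4395, 0.2500, 0.3105], E[r] = -2.5000, γ^t·E[r] = -1.280000, running G = -6.630000
t=4: π = [0.4460, 0.2500, 0.3040], E[r] = -2.5000, γ^t·E[r] = -1.024000, running G = -7.654000
t=5: π = [0.4485, 0.2500, 0.3015], E[r] = -2.5000, γ^t·E[r] = -0.819200, running G = -8.473200

G = -8.4732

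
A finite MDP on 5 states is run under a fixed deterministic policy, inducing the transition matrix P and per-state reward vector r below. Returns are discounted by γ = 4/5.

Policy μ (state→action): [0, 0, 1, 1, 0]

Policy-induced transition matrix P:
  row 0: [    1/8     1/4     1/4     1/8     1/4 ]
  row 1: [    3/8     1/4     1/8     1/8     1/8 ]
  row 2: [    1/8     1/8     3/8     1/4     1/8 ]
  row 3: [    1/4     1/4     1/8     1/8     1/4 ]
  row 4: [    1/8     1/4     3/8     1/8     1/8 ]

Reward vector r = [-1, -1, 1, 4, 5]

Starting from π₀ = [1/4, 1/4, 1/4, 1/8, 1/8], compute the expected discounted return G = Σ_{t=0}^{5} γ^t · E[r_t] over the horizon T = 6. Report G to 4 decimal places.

t=0: π = [0.2500, 0.2500, 0.2500, 0.1250, 0.1250], E[r] = 0.8750, γ^t·E[r] = 0.875000, running G = 0.875000
t=1: π = [0.2031, 0.2188, 0.2500, 0.1563, 0.1719], E[r] = 1.3125, γ^t·E[r] = 1.050000, running G = 1.925000
t=2: π = [0.1992, 0.2188, 0.2559, 0.1563, 0.1699], E[r] = 1.3125, γ^t·E[r] = 0.840000, running G = 2.765000
t=3: π = [0.1992, 0.2180, 0.2563, 0.1570, 0.1694], E[r] = 1.3142, γ^t·E[r] = 0.672875, running G = 3.437875
t=4: π = [0.1991, 0.2180, 0.2563, 0.1570, 0.1695], E[r] = 1.3151, γ^t·E[r] = 0.538650, running G = 3.976525
t=5: π = [0.1991, 0.2180, 0.2564, 0.1570, 0.1695], E[r] = 1.3151, γ^t·E[r] = 0.430920, running G = 4.407445

G = 4.4074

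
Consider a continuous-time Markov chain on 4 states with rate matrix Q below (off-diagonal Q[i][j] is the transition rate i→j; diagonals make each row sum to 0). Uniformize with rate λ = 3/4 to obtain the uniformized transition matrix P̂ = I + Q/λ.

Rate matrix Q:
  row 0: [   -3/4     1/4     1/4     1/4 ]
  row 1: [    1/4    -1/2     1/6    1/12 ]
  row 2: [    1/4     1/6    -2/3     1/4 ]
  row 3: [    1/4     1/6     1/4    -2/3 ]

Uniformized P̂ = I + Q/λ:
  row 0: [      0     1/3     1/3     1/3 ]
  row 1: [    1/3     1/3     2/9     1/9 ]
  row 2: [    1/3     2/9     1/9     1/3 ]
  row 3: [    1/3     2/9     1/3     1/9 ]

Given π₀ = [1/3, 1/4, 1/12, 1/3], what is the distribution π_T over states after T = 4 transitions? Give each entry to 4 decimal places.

t=0: π = [0.3333, 0.2500, 0.0833, 0.3333]
t=1: π = [0.2222, 0.2870, 0.2870, 0.2037]
t=2: π = [0.2593, 0.2788, 0.2377, 0.2243]
t=3: π = [0.2469, 0.2820, 0.2495, 0.2215]
t=4: π = [0.2510, 0.2810, 0.2465, 0.2214]

π = [0.2510, 0.2810, 0.2465, 0.2214]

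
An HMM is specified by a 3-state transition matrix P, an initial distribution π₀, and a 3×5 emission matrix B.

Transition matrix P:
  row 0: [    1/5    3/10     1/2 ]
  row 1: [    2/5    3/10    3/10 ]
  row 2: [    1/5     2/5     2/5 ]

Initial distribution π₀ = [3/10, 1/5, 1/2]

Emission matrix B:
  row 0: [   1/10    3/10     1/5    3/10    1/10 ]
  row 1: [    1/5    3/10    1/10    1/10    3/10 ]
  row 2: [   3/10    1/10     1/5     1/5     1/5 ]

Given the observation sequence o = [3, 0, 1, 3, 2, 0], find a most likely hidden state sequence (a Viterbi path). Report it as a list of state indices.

t=0: δ = [9.000e-02, 2.000e-02, 1.000e-01]  (obs o_0=3)
t=1: δ = [2.000e-03, 8.000e-03, 1.350e-02]  ψ = [2, 2, 0]  (obs o_1=0)
t=2: δ = [9.600e-04, 1.620e-03, 5.400e-04]  ψ = [1, 2, 2]  (obs o_2=1)
t=3: δ = [1.944e-04, 4.860e-05, 9.720e-05]  ψ = [1, 1, 1]  (obs o_3=3)
t=4: δ = [7.776e-06, 5.832e-06, 1.944e-05]  ψ = [0, 0, 0]  (obs o_4=2)
t=5: δ = [3.888e-07, 1.555e-06, 2.333e-06]  ψ = [2, 2, 2]  (obs o_5=0)
backtrack: best end state = 2; path = [0, 2, 1, 0, 2, 2]

path = [0, 2, 1, 0, 2, 2]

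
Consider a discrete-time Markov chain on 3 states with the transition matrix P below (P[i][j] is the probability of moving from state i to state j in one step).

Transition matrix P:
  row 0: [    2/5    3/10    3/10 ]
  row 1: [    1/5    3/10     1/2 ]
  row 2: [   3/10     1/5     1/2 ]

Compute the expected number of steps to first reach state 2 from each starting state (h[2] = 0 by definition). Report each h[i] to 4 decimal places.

First-step conditioning: h[2] = 0; for i ≠ 2, h[i] = 1 + Σ_k P[i][k]·h[k].
  h[0] = 1 + 2/5·h[0] + 3/10·h[1]
  h[1] = 1 + 1/5·h[0] + 3/10·h[1]
Solving the 2×2 linear system over states ≠ 2 gives exactly h = [25/9, 20/9, 0] (h[2] = 0 is the target).

h = [2.7778, 2.2222, 0.0000]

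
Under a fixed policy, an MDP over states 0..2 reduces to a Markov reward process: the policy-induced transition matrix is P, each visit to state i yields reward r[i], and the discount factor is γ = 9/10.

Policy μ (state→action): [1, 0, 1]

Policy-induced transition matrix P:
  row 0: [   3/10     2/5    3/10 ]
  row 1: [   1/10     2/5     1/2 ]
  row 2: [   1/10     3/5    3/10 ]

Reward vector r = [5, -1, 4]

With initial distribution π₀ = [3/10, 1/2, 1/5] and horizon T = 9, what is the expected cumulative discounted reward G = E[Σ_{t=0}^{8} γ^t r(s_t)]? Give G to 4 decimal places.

t=0: π = [0.3000, 0.5000, 0.2000], E[r] = 1.8000, γ^t·E[r] = 1.800000, running G = 1.800000
t=1: π = [0.1600, 0.4400, 0.4000], E[r] = 1.9600, γ^t·E[r] = 1.764000, running G = 3.564000
t=2: π = [0.1320, 0.4800, 0.3880], E[r] = 1.7320, γ^t·E[r] = 1.402920, running G = 4.966920
t=3: π = [0.1264, 0.4776, 0.3960], E[r] = 1.7384, γ^t·E[r] = 1.267294, running G = 6.234214
t=4: π = [0.1253, 0.4792, 0.3955], E[r] = 1.7293, γ^t·E[r] = 1.134581, running G = 7.368794
t=5: π = [0.1251, 0.4791, 0.3958], E[r] = 1.7295, γ^t·E[r] = 1.021274, running G = 8.390068
t=6: π = [0.1250, 0.4792, 0.3958], E[r] = 1.7292, γ^t·E[r] = 0.918952, running G = 9.309020
t=7: π = [0.1250, 0.4792, 0.3958], E[r] = 1.7292, γ^t·E[r] = 0.827062, running G = 10.136083
t=8: π = [0.1250, 0.4792, 0.3958], E[r] = 1.7292, γ^t·E[r] = 0.744350, running G = 10.880432

G = 10.8804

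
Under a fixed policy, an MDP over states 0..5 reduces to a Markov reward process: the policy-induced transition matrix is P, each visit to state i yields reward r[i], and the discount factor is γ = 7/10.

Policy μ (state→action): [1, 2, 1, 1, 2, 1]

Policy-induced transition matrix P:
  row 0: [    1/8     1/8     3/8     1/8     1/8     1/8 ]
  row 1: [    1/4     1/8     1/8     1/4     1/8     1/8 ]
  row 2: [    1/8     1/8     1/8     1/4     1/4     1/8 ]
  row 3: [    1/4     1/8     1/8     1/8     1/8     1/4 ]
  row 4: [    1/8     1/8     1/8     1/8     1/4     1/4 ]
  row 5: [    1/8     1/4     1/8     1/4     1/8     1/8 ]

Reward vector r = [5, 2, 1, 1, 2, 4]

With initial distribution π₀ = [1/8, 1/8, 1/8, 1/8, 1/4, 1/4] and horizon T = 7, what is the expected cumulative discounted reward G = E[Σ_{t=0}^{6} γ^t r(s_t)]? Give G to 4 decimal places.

G = 7.7346

t=0: π = [0.1250, 0.1250, 0.1250, 0.1250, 0.2500, 0.2500], E[r] = 2.6250, γ^t·E[r] = 2.625000, running G = 2.625000
t=1: π = [0.1563, 0.1563, 0.1563, 0.1875, 0.1719, 0.1719], E[r] = 2.4688, γ^t·E[r] = 1.728125, running G = 4.353125
t=2: π = [0.1680, 0.1465, 0.1641, 0.1855, 0.1660, 0.1699], E[r] = 2.4941, γ^t·E[r] = 1.222129, running G = 5.575254
t=3: π = [0.1665, 0.1462, 0.1670, 0.1851, 0.1663, 0.1689], E[r] = 2.4854, γ^t·E[r] = 0.852476, running G = 6.427729
t=4: π = [0.1664, 0.1461, 0.1666, 0.1853, 0.1667, 0.1689], E[r] = 2.4852, γ^t·E[r] = 0.596689, running G = 7.024418
t=5: π = [0.1664, 0.1461, 0.1666, 0.1852, 0.1667, 0.1690], E[r] = 2.4854, γ^t·E[r] = 0.417728, running G = 7.442147
t=6: π = [0.1664, 0.1461, 0.1666, 0.1852, 0.1667, 0.1690], E[r] = 2.4854, γ^t·E[r] = 0.292404, running G = 7.734551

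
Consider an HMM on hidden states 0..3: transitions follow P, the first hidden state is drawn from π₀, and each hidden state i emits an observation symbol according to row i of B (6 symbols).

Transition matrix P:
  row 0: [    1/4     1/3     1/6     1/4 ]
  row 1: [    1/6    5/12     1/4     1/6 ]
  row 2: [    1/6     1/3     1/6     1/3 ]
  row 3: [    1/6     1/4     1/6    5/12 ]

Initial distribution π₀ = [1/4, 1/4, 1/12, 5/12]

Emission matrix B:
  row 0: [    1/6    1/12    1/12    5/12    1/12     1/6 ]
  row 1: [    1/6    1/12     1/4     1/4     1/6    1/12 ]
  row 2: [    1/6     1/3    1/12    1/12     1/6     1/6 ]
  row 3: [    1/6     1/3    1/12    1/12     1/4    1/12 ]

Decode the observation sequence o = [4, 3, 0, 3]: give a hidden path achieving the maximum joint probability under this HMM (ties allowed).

path = [3, 1, 1, 1]

t=0: δ = [2.083e-02, 4.167e-02, 1.389e-02, 1.042e-01]  (obs o_0=4)
t=1: δ = [7.234e-03, 6.510e-03, 1.447e-03, 3.617e-03]  ψ = [3, 3, 3, 3]  (obs o_1=3)
t=2: δ = [3.014e-04, 4.521e-04, 2.713e-04, 3.014e-04]  ψ = [0, 1, 1, 0]  (obs o_2=0)
t=3: δ = [3.140e-05, 4.710e-05, 9.419e-06, 1.047e-05]  ψ = [0, 1, 1, 3]  (obs o_3=3)
backtrack: best end state = 1; path = [3, 1, 1, 1]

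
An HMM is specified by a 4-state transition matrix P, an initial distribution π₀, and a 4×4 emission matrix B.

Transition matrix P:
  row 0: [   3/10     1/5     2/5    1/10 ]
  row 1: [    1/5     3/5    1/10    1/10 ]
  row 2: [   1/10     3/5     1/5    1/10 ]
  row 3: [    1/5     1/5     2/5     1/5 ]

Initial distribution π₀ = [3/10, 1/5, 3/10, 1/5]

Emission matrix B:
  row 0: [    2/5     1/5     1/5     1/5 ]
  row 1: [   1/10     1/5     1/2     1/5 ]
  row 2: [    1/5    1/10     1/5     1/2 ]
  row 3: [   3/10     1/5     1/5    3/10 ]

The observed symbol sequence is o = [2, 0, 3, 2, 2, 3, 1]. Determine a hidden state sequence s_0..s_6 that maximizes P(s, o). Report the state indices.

t=0: δ = [6.000e-02, 1.000e-01, 6.000e-02, 4.000e-02]  (obs o_0=2)
t=1: δ = [8.000e-03, 6.000e-03, 4.800e-03, 3.000e-03]  ψ = [1, 1, 0, 1]  (obs o_1=0)
t=2: δ = [4.800e-04, 7.200e-04, 1.600e-03, 2.400e-04]  ψ = [0, 1, 0, 0]  (obs o_2=3)
t=3: δ = [3.200e-05, 4.800e-04, 6.400e-05, 3.200e-05]  ψ = [2, 2, 2, 2]  (obs o_3=2)
t=4: δ = [1.920e-05, 1.440e-04, 9.600e-06, 9.600e-06]  ψ = [1, 1, 1, 1]  (obs o_4=2)
t=5: δ = [5.760e-06, 1.728e-05, 7.200e-06, 4.320e-06]  ψ = [1, 1, 1, 1]  (obs o_5=3)
t=6: δ = [6.912e-07, 2.074e-06, 2.304e-07, 3.456e-07]  ψ = [1, 1, 0, 1]  (obs o_6=1)
backtrack: best end state = 1; path = [1, 0, 2, 1, 1, 1, 1]

path = [1, 0, 2, 1, 1, 1, 1]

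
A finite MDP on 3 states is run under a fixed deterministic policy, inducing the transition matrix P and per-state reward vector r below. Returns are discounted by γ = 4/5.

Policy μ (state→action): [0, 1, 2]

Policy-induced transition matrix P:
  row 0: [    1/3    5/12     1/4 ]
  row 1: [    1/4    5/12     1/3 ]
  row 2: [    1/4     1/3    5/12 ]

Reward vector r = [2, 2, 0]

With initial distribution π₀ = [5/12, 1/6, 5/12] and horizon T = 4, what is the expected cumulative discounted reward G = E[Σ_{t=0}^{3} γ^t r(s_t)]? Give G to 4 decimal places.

t=0: π = [0.4167, 0.1667, 0.4167], E[r] = 1.1667, γ^t·E[r] = 1.166667, running G = 1.166667
t=1: π = [0.2847, 0.3819, 0.3333], E[r] = 1.3333, γ^t·E[r] = 1.066667, running G = 2.233333
t=2: π = [0.2737, 0.3889, 0.3374], E[r] = 1.3252, γ^t·E[r] = 0.848148, running G = 3.081481
t=3: π = [0.2728, 0.3886, 0.3386], E[r] = 1.3227, γ^t·E[r] = 0.677235, running G = 3.758716

G = 3.7587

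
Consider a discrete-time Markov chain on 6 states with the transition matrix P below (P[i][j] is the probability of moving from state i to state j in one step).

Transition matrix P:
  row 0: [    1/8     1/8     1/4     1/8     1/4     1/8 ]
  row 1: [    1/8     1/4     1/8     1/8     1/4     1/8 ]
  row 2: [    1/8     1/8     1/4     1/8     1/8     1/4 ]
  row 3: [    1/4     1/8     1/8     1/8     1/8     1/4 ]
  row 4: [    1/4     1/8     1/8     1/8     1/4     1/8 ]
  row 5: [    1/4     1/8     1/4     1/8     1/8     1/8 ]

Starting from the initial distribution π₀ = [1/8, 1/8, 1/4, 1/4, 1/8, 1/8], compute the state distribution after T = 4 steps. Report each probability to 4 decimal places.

t=0: π = [0.1250, 0.1250, 0.2500, 0.2500, 0.1250, 0.1250]
t=1: π = [0.1875, 0.1406, 0.1875, 0.1250, 0.1719, 0.1875]
t=2: π = [0.1855, 0.1426, 0.1953, 0.1250, 0.1875, 0.1641]
t=3: π = [0.1846, 0.1428, 0.1931, 0.1250, 0.1895, 0.1650]
t=4: π = [0.1849, 0.1429, 0.1928, 0.1250, 0.1896, 0.1648]

π = [0.1849, 0.1429, 0.1928, 0.1250, 0.1896, 0.1648]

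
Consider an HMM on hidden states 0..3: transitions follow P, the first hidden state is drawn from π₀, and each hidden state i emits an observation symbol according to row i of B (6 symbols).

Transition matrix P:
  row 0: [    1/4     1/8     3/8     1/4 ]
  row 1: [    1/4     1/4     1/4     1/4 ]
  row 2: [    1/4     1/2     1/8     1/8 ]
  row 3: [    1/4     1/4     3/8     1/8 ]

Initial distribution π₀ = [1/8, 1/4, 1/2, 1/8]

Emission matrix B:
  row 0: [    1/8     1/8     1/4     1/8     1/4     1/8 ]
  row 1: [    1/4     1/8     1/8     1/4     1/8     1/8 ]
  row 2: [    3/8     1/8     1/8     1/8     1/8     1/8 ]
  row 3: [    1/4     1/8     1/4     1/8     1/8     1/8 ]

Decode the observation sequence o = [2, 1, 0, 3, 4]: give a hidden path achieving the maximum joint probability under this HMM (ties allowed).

path = [2, 1, 2, 1, 0]

t=0: δ = [3.125e-02, 3.125e-02, 6.250e-02, 3.125e-02]  (obs o_0=2)
t=1: δ = [1.953e-03, 3.906e-03, 1.465e-03, 9.766e-04]  ψ = [2, 2, 0, 0]  (obs o_1=1)
t=2: δ = [1.221e-04, 2.441e-04, 3.662e-04, 2.441e-04]  ψ = [1, 1, 1, 1]  (obs o_2=0)
t=3: δ = [1.144e-05, 4.578e-05, 1.144e-05, 7.629e-06]  ψ = [2, 2, 3, 1]  (obs o_3=3)
t=4: δ = [2.861e-06, 1.431e-06, 1.431e-06, 1.431e-06]  ψ = [1, 1, 1, 1]  (obs o_4=4)
backtrack: best end state = 0; path = [2, 1, 2, 1, 0]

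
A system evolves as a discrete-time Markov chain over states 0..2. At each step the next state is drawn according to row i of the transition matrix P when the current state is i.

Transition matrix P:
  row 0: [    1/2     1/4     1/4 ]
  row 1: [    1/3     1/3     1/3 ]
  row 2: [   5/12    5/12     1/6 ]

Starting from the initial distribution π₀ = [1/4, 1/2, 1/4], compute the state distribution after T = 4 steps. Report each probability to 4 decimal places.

π = [0.4255, 0.3192, 0.2553]

t=0: π = [0.2500, 0.5000, 0.2500]
t=1: π = [0.3958, 0.3333, 0.2708]
t=2: π = [0.4219, 0.3229, 0.2552]
t=3: π = [0.4249, 0.3194, 0.2556]
t=4: π = [0.4255, 0.3192, 0.2553]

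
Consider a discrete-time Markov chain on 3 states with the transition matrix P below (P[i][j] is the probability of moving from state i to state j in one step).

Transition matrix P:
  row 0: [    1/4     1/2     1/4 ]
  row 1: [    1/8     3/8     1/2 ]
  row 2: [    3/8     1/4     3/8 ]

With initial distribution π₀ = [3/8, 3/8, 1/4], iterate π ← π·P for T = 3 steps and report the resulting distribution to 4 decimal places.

π = [0.2546, 0.3567, 0.3887]

t=0: π = [0.3750, 0.3750, 0.2500]
t=1: π = [0.2344, 0.3906, 0.3750]
t=2: π = [0.2480, 0.3574, 0.3945]
t=3: π = [0.2546, 0.3567, 0.3887]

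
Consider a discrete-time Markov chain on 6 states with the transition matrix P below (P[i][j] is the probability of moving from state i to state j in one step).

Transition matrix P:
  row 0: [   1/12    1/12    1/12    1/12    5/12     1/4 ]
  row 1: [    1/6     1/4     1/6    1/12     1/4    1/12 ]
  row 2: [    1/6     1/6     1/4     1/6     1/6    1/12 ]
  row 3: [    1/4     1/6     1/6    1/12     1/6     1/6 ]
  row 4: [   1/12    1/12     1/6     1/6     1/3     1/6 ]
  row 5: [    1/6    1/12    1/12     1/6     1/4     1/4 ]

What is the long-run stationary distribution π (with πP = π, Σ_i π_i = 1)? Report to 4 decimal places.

π = [0.1431, 0.1286, 0.1534, 0.1329, 0.2727, 0.1692]

Balance equations π_j = Σ_i π_i·P[i][j]:
  π_0 = 1/12·π_0 + 1/6·π_1 + 1/6·π_2 + 1/4·π_3 + 1/12·π_4 + 1/6·π_5
  π_1 = 1/12·π_0 + 1/4·π_1 + 1/6·π_2 + 1/6·π_3 + 1/12·π_4 + 1/12·π_5
  π_2 = 1/12·π_0 + 1/6·π_1 + 1/4·π_2 + 1/6·π_3 + 1/6·π_4 + 1/12·π_5
  π_3 = 1/12·π_0 + 1/12·π_1 + 1/6·π_2 + 1/12·π_3 + 1/6·π_4 + 1/6·π_5
  π_4 = 5/12·π_0 + 1/4·π_1 + 1/6·π_2 + 1/6·π_3 + 1/3·π_4 + 1/4·π_5
  normalize: π_0 + π_1 + π_2 + π_3 + π_4 + π_5 = 1
Solving the linear system gives exactly π = [27347/191111, 24584/191111, 29322/191111, 25407/191111, 52118/191111, 32333/191111].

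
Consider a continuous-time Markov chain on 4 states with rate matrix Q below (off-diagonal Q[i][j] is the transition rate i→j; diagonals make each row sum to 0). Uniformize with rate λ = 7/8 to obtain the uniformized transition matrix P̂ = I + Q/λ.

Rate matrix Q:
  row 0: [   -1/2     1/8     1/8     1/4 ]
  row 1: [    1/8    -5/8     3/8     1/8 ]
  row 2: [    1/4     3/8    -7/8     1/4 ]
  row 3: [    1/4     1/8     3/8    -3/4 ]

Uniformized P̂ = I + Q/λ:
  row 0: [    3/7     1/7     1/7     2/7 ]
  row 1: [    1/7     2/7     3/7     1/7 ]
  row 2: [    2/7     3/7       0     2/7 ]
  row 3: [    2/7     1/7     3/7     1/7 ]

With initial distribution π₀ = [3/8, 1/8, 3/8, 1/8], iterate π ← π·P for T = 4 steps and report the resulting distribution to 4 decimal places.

π = [0.2919, 0.2445, 0.2457, 0.2179]

t=0: π = [0.3750, 0.1250, 0.3750, 0.1250]
t=1: π = [0.3214, 0.2679, 0.1607, 0.2500]
t=2: π = [0.2934, 0.2270, 0.2679, 0.2117]
t=3: π = [0.2952, 0.2518, 0.2300, 0.2230]
t=4: π = [0.2919, 0.2445, 0.2457, 0.2179]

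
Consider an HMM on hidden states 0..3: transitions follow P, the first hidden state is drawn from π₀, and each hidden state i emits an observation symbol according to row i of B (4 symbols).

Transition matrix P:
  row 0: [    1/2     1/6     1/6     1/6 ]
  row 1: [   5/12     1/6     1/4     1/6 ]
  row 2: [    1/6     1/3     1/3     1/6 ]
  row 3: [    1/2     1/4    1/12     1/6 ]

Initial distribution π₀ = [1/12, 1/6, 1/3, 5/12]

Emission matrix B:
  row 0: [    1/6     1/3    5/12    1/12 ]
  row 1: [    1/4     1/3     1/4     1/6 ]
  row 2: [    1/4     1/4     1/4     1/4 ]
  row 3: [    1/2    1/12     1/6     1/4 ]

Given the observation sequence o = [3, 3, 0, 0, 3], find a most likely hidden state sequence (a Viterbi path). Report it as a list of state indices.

path = [2, 2, 2, 2, 2]

t=0: δ = [6.944e-03, 2.778e-02, 8.333e-02, 1.042e-01]  (obs o_0=3)
t=1: δ = [4.340e-03, 4.630e-03, 6.944e-03, 4.340e-03]  ψ = [3, 2, 2, 3]  (obs o_1=3)
t=2: δ = [3.617e-04, 5.787e-04, 5.787e-04, 5.787e-04]  ψ = [0, 2, 2, 2]  (obs o_2=0)
t=3: δ = [4.823e-05, 4.823e-05, 4.823e-05, 4.823e-05]  ψ = [3, 2, 2, 1]  (obs o_3=0)
t=4: δ = [2.009e-06, 2.679e-06, 4.019e-06, 2.009e-06]  ψ = [0, 2, 2, 0]  (obs o_4=3)
backtrack: best end state = 2; path = [2, 2, 2, 2, 2]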